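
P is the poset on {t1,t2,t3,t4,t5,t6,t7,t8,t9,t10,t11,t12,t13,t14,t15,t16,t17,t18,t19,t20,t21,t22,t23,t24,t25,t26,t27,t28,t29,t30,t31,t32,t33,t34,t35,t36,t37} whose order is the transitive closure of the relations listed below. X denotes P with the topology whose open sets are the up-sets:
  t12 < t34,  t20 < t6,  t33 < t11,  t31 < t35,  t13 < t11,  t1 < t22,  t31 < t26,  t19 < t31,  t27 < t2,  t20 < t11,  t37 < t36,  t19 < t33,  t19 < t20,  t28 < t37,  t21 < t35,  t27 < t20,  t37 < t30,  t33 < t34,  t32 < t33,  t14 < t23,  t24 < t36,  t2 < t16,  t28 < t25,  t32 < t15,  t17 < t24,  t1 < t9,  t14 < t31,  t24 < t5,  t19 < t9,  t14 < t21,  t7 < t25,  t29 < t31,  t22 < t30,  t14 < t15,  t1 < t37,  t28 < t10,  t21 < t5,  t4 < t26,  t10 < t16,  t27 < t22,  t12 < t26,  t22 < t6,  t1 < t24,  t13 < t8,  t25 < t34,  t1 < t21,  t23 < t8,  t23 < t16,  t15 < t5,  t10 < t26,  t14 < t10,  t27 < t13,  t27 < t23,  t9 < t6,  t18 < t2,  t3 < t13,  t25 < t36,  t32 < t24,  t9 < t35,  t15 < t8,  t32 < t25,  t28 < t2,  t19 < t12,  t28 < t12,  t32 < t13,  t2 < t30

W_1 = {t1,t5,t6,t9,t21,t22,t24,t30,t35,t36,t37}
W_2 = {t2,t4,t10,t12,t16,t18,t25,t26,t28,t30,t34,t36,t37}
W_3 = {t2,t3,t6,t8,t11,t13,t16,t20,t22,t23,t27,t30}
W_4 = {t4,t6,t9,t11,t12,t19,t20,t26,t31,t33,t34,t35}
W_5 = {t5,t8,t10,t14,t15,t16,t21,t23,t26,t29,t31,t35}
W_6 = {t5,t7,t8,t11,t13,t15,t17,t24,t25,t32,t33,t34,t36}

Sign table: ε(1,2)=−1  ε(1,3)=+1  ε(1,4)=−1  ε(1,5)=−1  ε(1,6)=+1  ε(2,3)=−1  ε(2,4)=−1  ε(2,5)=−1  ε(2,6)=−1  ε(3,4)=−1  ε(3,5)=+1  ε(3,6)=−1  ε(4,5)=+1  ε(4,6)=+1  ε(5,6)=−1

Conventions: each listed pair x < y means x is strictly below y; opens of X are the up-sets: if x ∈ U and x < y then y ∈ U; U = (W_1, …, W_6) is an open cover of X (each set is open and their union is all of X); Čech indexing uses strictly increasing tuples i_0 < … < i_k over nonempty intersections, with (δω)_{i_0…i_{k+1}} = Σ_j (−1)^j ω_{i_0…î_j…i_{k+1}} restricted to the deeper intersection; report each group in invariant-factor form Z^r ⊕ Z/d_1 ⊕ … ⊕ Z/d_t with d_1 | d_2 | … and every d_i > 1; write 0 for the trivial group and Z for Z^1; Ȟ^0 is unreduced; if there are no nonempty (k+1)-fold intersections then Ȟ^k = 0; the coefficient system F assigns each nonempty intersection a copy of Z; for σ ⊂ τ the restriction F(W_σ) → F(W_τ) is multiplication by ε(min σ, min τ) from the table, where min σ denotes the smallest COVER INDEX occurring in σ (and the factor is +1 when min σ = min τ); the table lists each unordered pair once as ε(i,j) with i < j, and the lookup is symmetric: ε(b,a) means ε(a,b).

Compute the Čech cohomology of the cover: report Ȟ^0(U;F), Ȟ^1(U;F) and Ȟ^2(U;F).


Ȟ^0(U;F) ≅ 0,  Ȟ^1(U;F) ≅ Z/2,  Ȟ^2(U;F) ≅ Z

nonempty intersections:
  W12={t30,t36,t37} W13={t6,t22,t30} W14={t6,t9,t35} W15={t5,t21,t35} W16={t5,t24,t36} W23={t2,t16,t30} W24={t4,t12,t26,t34} W25={t10,t16,t26} W26={t25,t34,t36} W34={t6,t11,t20} W35={t8,t16,t23} W36={t8,t11,t13} W45={t26,t31,t35} W46={t11,t33,t34} W56={t5,t8,t15}
  W123={t30} W126={t36} W134={t6} W145={t35} W156={t5} W235={t16} W245={t26} W246={t34} W346={t11} W356={t8}
C dims 6,15,10; δ0: rk 6, SNF 1^5·2; δ1: rk 9, SNF 1^9
Ȟ^0: (6−6)−0=0 ⇒ 0
Ȟ^1: (15−9)−6=0 plus torsion [2] ⇒ Z/2
Ȟ^2: (10−0)−9=1 ⇒ Z


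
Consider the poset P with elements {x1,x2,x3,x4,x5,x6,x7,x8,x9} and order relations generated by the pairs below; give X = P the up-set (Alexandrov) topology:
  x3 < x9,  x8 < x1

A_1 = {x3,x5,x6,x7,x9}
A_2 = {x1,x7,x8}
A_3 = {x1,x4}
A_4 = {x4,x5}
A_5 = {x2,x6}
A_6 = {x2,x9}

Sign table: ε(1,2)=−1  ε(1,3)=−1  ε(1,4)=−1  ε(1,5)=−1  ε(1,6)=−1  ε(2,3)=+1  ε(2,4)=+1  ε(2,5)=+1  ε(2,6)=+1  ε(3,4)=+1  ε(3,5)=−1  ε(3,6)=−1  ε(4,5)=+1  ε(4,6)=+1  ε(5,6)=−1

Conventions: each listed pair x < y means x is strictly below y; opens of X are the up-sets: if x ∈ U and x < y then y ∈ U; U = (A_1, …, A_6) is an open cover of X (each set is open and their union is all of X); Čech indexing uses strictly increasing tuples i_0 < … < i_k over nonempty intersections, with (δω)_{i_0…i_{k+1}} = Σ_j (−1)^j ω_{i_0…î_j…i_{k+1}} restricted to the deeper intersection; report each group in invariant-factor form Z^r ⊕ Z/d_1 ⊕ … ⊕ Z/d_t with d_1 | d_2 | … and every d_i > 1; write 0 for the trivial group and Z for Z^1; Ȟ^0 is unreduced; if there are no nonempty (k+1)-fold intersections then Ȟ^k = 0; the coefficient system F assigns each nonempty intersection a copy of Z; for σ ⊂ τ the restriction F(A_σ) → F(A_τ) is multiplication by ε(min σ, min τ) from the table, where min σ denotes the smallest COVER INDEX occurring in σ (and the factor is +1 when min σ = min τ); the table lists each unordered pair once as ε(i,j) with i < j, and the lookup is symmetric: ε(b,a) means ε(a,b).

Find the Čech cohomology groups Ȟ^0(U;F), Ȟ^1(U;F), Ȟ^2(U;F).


Ȟ^0(U;F) ≅ 0,  Ȟ^1(U;F) ≅ Z ⊕ Z/2,  Ȟ^2(U;F) ≅ 0

nonempty intersections:
  A12={x7} A14={x5} A15={x6} A16={x9} A23={x1} A34={x4} A56={x2}
C dims 6,7; δ0: rk 6, SNF 1^5·2
Ȟ^0: (6−6)−0=0 ⇒ 0
Ȟ^1: (7−0)−6=1 plus torsion [2] ⇒ Z ⊕ Z/2
Ȟ^2: (0−0)−0=0 ⇒ 0


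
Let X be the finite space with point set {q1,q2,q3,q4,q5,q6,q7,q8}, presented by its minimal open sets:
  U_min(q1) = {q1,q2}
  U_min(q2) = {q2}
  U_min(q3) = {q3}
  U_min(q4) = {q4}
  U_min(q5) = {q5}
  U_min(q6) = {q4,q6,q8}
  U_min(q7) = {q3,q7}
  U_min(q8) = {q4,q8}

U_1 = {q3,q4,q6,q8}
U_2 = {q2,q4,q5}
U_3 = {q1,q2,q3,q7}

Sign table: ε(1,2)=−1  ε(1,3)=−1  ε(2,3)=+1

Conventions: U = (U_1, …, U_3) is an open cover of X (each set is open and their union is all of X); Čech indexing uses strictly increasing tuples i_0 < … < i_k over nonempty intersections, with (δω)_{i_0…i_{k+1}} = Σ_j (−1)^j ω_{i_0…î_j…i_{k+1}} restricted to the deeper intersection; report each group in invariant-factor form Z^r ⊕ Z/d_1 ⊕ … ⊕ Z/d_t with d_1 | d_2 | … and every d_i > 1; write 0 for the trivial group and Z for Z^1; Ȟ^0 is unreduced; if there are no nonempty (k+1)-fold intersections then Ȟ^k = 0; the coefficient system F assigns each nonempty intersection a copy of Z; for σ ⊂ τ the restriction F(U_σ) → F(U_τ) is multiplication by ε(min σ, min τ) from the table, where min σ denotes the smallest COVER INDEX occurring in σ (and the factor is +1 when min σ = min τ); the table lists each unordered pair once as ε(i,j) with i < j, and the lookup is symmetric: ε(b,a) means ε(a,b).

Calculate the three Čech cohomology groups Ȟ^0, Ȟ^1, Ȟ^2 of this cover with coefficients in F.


nonempty overlaps:
  U12={q4} U13={q3} U23={q2}
C dims 3,3; δ0: rk 2, SNF 1^2
degree 0: 3−2−0 = 1 → Ȟ^0 ≅ Z
degree 1: 3−0−2 = 1 → Ȟ^1 ≅ Z
degree 2: 0−0−0 = 0 → Ȟ^2 ≅ 0

Ȟ^0 = Z; Ȟ^1 = Z; Ȟ^2 = 0


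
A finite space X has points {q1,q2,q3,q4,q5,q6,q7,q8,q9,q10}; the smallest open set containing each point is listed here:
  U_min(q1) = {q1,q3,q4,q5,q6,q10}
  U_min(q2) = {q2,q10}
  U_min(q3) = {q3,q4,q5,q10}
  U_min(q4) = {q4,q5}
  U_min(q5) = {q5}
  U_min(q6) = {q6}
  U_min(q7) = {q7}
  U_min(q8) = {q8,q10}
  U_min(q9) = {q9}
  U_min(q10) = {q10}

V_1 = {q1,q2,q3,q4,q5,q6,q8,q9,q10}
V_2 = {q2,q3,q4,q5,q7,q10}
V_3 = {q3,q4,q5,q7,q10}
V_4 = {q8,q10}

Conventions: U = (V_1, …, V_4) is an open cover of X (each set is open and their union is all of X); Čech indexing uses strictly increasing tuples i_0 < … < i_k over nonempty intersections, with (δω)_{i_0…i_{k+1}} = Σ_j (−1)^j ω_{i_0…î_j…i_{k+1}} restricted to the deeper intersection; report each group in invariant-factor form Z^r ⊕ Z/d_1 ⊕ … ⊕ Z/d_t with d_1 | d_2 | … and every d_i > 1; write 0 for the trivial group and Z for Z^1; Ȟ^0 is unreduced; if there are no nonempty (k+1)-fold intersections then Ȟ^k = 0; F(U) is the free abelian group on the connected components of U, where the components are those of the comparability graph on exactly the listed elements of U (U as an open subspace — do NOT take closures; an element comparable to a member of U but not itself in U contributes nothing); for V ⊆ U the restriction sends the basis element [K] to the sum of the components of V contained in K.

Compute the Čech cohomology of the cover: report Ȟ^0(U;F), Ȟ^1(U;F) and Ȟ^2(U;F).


Ȟ^0 ≅ Z^3,  Ȟ^1 ≅ 0,  Ȟ^2 ≅ 0

intersection data:
  V12={q2,q3,q4,q5,q10} V13={q3,q4,q5,q10} V14={q8,q10} V23={q3,q4,q5,q7,q10} V24={q10} V34={q10}
  V123={q3,q4,q5,q10} V124={q10} V134={q10} V234={q10}
  V1234={q10}
components per intersection:
  V1: {q1,q2,q3,q4,q5,q6,q8,q10} {q9}
  V2: {q2,q3,q4,q5,q10} {q7}
  V3: {q3,q4,q5,q10} {q7}
  V4: {q8,q10}
  V12: {q2,q3,q4,q5,q10}
  V13: {q3,q4,q5,q10}
  V14: {q8,q10}
  V23: {q3,q4,q5,q10} {q7}
  V24: {q10}
  V34: {q10}
  V123: {q3,q4,q5,q10}
  V124: {q10}
  V134: {q10}
  V234: {q10}
  V1234: {q10}
C dims 7,7,4,1; δ0: rk 4, SNF 1^4; δ1: rk 3, SNF 1^3; δ2: rk 1, SNF 1^1
Ȟ^0 = (7 − 4) − 0 = 3, so Ȟ^0 ≅ Z^3
Ȟ^1 = (7 − 3) − 4 = 0, so Ȟ^1 ≅ 0
Ȟ^2 = (4 − 1) − 3 = 0, so Ȟ^2 ≅ 0


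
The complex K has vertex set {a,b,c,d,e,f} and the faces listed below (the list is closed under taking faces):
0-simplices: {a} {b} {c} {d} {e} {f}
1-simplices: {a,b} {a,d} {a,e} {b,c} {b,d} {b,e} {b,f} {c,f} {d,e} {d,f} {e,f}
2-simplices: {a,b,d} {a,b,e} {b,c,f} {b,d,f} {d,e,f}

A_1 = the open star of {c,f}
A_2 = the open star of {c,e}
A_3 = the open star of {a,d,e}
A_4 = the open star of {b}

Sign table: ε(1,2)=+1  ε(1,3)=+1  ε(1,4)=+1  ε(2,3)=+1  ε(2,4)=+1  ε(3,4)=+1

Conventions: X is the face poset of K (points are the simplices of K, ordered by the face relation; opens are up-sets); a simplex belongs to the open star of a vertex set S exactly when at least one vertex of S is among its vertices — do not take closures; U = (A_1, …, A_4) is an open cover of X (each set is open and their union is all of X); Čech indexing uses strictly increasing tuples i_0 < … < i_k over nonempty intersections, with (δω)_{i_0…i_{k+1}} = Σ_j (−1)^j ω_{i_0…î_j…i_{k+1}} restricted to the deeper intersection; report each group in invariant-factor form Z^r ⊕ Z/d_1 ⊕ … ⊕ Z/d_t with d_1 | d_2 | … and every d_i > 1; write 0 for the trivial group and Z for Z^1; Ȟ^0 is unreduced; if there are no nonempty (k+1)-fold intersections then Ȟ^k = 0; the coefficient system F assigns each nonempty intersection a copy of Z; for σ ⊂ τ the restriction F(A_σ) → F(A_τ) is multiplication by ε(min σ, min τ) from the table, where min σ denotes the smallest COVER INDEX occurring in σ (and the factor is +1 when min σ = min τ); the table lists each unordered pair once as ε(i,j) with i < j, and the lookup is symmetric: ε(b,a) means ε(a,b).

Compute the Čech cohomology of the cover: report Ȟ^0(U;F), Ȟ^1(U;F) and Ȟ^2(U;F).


intersection data:
  A1={{c},{f},{b,c},{b,f},{c,f},{d,f},{e,f},{b,c,f},{b,d,f},{d,e,f}} A2={{c},{e},{a,e},{b,c},{b,e},{c,f},{d,e},{e,f},{a,b,e},{b,c,f},{d,e,f}} A3={{a},{d},{e},{a,b},{a,d},{a,e},{b,d},{b,e},{d,e},{d,f},{e,f},{a,b,d},{a,b,e},{b,d,f},{d,e,f}} A4={{b},{a,b},{b,c},{b,d},{b,e},{b,f},{a,b,d},{a,b,e},{b,c,f},{b,d,f}}
  A12={{c},{b,c},{c,f},{e,f},{b,c,f},{d,e,f}} A13={{d,f},{e,f},{b,d,f},{d,e,f}} A14={{b,c},{b,f},{b,c,f},{b,d,f}} A23={{e},{a,e},{b,e},{d,e},{e,f},{a,b,e},{d,e,f}} A24={{b,c},{b,e},{a,b,e},{b,c,f}} A34={{a,b},{b,d},{b,e},{a,b,d},{a,b,e},{b,d,f}}
  A123={{e,f},{d,e,f}} A124={{b,c},{b,c,f}} A134={{b,d,f}} A234={{b,e},{a,b,e}}
C dims 4,6,4; δ0: rk 3, SNF 1^3; δ1: rk 3, SNF 1^3
Ȟ^0 = (4 − 3) − 0 = 1, so Ȟ^0 ≅ Z
Ȟ^1 = (6 − 3) − 3 = 0, so Ȟ^1 ≅ 0
Ȟ^2 = (4 − 0) − 3 = 1, so Ȟ^2 ≅ Z

Ȟ^0 ≅ Z,  Ȟ^1 ≅ 0,  Ȟ^2 ≅ Z


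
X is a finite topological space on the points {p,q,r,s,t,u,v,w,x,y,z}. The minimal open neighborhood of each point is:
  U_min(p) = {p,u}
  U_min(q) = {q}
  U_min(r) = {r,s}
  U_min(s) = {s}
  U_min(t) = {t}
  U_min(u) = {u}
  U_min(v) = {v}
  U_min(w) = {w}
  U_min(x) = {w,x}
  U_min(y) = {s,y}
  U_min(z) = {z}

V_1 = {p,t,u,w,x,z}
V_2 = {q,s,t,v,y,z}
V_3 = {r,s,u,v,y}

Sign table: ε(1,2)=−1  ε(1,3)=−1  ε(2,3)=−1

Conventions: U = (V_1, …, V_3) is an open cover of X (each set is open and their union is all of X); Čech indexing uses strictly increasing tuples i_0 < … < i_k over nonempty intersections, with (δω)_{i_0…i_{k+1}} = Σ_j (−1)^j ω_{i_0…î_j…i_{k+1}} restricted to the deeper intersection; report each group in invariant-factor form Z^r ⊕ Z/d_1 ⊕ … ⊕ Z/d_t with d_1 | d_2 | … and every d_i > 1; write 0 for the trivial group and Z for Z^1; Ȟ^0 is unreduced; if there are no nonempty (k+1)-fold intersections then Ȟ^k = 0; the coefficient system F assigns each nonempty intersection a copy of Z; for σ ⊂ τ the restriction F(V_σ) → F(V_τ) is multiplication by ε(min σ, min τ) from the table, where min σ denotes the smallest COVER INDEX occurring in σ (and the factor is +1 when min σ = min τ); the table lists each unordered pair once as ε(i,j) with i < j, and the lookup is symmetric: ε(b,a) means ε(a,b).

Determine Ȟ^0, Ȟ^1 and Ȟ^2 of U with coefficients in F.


Ȟ^0 ≅ 0, Ȟ^1 ≅ Z/2 and Ȟ^2 ≅ 0

cover nerve:
  V12={t,z} V13={u} V23={s,v,y}
C dims 3,3; δ0: rk 3, SNF 1^2·2
Ȟ^0: (3−3)−0=0 ⇒ 0
Ȟ^1: (3−0)−3=0 plus torsion [2] ⇒ Z/2
Ȟ^2: (0−0)−0=0 ⇒ 0


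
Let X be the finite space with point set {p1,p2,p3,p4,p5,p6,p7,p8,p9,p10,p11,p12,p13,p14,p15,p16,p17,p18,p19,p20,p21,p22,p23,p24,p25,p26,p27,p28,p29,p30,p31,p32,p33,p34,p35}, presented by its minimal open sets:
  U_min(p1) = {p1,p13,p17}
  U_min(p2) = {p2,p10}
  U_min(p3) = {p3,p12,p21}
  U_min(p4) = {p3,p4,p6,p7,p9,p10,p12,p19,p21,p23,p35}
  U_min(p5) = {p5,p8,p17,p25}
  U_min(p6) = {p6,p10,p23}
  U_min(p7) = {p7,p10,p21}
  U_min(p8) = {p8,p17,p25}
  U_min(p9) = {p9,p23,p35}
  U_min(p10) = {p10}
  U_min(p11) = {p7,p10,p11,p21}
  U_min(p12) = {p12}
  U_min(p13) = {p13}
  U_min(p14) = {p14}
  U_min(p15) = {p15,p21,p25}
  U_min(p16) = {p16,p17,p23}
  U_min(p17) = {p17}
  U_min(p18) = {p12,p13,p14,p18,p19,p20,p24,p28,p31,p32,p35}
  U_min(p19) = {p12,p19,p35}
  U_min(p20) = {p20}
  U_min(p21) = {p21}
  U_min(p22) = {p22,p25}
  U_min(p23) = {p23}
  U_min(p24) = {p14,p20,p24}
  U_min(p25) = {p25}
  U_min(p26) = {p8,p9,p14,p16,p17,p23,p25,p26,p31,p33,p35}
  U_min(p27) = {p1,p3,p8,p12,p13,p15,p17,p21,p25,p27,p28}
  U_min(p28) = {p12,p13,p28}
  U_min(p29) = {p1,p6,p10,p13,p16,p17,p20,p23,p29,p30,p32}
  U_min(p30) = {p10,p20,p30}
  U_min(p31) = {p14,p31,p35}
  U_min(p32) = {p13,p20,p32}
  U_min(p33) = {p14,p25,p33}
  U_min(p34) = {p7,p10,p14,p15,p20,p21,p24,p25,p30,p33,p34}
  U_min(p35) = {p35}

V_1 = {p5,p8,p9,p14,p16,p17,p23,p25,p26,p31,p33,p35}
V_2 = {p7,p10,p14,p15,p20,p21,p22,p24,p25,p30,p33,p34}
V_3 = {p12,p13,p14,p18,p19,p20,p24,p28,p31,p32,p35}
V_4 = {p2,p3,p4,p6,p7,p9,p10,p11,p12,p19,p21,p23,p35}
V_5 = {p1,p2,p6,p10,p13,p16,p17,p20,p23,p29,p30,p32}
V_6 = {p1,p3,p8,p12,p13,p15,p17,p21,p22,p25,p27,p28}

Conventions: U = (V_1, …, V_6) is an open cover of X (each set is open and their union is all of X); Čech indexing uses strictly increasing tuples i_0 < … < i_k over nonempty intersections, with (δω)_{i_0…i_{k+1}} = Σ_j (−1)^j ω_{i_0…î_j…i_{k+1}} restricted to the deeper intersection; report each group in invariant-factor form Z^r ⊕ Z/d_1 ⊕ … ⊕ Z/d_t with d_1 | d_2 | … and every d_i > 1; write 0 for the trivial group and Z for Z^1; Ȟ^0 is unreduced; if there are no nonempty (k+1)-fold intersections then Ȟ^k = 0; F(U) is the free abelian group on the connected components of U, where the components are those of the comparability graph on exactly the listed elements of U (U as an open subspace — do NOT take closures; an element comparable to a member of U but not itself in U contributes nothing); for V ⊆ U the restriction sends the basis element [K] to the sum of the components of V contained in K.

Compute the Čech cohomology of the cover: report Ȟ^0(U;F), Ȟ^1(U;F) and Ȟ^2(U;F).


Ȟ^0 = Z; Ȟ^1 = 0; Ȟ^2 = Z/2

nonempty intersections:
  V12={p14,p25,p33} V13={p14,p31,p35} V14={p9,p23,p35} V15={p16,p17,p23} V16={p8,p17,p25} V23={p14,p20,p24} V24={p7,p10,p21} V25={p10,p20,p30} V26={p15,p21,p22,p25} V34={p12,p19,p35} V35={p13,p20,p32} V36={p12,p13,p28} V45={p2,p6,p10,p23} V46={p3,p12,p21} V56={p1,p13,p17}
  V123={p14} V126={p25} V134={p35} V145={p23} V156={p17} V235={p20} V245={p10} V246={p21} V346={p12} V356={p13}
components per intersection:
  V1: {p5,p8,p9,p14,p16,p17,p23,p25,p26,p31,p33,p35}
  V2: {p7,p10,p14,p15,p20,p21,p22,p24,p25,p30,p33,p34}
  V3: {p12,p13,p14,p18,p19,p20,p24,p28,p31,p32,p35}
  V4: {p2,p3,p4,p6,p7,p9,p10,p11,p12,p19,p21,p23,p35}
  V5: {p1,p2,p6,p10,p13,p16,p17,p20,p23,p29,p30,p32}
  V6: {p1,p3,p8,p12,p13,p15,p17,p21,p22,p25,p27,p28}
  V12: {p14,p25,p33}
  V13: {p14,p31,p35}
  V14: {p9,p23,p35}
  V15: {p16,p17,p23}
  V16: {p8,p17,p25}
  V23: {p14,p20,p24}
  V24: {p7,p10,p21}
  V25: {p10,p20,p30}
  V26: {p15,p21,p22,p25}
  V34: {p12,p19,p35}
  V35: {p13,p20,p32}
  V36: {p12,p13,p28}
  V45: {p2,p6,p10,p23}
  V46: {p3,p12,p21}
  V56: {p1,p13,p17}
  V123: {p14}
  V126: {p25}
  V134: {p35}
  V145: {p23}
  V156: {p17}
  V235: {p20}
  V245: {p10}
  V246: {p21}
  V346: {p12}
  V356: {p13}
C dims 6,15,10; δ0: rk 5, SNF 1^5; δ1: rk 10, SNF 1^9·2
Ȟ^0: (6−5)−0=1 ⇒ Z
Ȟ^1: (15−10)−5=0 ⇒ 0
Ȟ^2: (10−0)−10=0 plus torsion [2] ⇒ Z/2


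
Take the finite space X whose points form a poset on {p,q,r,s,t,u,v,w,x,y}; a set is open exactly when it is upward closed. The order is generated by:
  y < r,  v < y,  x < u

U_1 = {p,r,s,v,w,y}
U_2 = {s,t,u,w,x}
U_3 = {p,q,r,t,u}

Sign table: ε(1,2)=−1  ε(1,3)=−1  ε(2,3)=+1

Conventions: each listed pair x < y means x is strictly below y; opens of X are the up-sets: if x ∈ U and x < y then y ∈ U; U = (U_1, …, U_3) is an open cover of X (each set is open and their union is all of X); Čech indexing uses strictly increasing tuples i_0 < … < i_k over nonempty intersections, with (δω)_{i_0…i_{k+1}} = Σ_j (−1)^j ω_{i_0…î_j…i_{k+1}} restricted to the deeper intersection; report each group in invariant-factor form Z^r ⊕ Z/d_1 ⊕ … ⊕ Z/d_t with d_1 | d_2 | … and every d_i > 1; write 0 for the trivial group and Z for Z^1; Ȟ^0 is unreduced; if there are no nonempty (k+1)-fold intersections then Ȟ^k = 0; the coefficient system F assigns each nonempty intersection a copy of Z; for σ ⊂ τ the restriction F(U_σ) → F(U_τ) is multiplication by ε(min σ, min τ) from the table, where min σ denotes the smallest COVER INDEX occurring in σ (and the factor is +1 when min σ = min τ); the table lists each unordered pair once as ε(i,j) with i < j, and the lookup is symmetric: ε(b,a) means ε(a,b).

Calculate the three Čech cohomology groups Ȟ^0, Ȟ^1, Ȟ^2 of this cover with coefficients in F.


Ȟ^0 = Z, Ȟ^1 = Z and Ȟ^2 = 0

intersection data:
  U12={s,w} U13={p,r} U23={t,u}
C dims 3,3; δ0: rk 2, SNF 1^2
Ȟ^0 = (3 − 2) − 0 = 1, so Ȟ^0 ≅ Z
Ȟ^1 = (3 − 0) − 2 = 1, so Ȟ^1 ≅ Z
Ȟ^2 = (0 − 0) − 0 = 0, so Ȟ^2 ≅ 0


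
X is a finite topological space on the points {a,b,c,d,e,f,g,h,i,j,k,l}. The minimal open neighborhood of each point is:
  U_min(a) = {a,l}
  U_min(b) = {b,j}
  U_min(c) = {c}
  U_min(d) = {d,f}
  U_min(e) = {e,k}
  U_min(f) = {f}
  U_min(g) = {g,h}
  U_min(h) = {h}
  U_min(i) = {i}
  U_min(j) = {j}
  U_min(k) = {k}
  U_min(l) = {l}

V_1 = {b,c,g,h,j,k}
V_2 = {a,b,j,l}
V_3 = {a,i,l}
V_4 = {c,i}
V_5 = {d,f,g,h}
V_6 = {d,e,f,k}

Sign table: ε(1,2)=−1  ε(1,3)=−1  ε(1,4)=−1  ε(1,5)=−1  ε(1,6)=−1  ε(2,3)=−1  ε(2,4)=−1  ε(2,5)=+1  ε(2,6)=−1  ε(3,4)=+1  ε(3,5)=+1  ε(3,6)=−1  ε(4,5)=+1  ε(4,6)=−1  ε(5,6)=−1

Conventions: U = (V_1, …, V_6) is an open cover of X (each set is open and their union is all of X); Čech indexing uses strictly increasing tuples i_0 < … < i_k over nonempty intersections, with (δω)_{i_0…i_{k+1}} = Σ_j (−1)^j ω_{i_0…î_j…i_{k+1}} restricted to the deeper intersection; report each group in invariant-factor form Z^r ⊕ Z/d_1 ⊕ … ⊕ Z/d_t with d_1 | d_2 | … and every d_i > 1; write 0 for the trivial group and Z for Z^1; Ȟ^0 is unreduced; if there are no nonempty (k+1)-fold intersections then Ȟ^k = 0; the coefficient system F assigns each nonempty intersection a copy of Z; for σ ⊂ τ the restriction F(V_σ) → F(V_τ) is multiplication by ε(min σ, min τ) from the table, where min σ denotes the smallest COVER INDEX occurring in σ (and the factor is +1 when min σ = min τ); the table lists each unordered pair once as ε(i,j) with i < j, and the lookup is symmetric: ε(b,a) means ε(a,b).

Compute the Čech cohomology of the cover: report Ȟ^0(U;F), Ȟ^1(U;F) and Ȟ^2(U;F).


nonempty intersections:
  V12={b,j} V14={c} V15={g,h} V16={k} V23={a,l} V34={i} V56={d,f}
C dims 6,7; δ0: rk 6, SNF 1^5·2
Ȟ^0: (6−6)−0=0 ⇒ 0
Ȟ^1: (7−0)−6=1 plus torsion [2] ⇒ Z ⊕ Z/2
Ȟ^2: (0−0)−0=0 ⇒ 0

Ȟ^0 = 0; Ȟ^1 = Z ⊕ Z/2; Ȟ^2 = 0


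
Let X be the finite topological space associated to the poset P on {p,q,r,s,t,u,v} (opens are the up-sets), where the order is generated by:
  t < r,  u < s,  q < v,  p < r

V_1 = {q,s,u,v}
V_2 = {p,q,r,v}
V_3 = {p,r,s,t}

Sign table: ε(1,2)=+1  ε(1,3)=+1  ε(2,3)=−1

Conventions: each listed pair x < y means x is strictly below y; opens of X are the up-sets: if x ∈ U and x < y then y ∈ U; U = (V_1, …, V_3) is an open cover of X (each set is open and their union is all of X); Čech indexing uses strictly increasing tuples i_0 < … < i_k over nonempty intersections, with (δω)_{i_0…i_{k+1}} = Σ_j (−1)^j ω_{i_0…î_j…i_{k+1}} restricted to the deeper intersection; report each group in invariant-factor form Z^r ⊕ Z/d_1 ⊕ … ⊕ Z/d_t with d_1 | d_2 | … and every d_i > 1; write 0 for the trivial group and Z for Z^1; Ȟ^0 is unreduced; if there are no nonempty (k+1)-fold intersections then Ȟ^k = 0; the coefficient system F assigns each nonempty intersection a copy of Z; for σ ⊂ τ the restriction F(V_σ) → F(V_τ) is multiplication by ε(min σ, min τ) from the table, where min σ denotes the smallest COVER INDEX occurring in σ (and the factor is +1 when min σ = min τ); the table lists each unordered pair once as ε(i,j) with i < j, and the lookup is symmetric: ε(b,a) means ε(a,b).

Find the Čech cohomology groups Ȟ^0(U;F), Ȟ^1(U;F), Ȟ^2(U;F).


Ȟ^0 ≅ 0,  Ȟ^1 ≅ Z/2,  Ȟ^2 ≅ 0

nerve simplices:
  V12={q,v} V13={s} V23={p,r}
C dims 3,3; δ0: rk 3, SNF 1^2·2
degree 0: 3−3−0 = 0 → Ȟ^0 ≅ 0
degree 1: 3−0−3 = 0 plus torsion [2] → Ȟ^1 ≅ Z/2
degree 2: 0−0−0 = 0 → Ȟ^2 ≅ 0


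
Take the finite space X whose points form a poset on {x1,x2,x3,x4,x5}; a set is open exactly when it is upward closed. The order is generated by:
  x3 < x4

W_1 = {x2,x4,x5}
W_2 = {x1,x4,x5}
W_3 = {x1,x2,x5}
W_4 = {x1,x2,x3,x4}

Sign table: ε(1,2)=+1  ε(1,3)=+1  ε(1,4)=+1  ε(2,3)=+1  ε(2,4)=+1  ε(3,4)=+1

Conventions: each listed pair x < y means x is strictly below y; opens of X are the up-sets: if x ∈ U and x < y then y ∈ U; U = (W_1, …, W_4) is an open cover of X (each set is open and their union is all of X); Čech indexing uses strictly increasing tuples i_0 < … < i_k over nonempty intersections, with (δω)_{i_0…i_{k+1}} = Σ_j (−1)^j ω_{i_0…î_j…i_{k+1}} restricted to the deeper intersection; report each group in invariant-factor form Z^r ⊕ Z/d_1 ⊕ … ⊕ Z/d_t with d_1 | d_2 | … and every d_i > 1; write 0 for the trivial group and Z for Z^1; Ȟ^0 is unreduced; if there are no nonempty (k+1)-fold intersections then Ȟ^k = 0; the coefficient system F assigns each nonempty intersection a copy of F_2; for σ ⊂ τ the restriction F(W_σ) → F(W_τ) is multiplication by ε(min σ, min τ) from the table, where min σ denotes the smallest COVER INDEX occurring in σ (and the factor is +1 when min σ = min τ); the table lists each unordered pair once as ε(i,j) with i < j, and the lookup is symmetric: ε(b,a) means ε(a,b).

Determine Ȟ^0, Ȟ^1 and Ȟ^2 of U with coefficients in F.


nonempty intersections:
  W12={x4,x5} W13={x2,x5} W14={x2,x4} W23={x1,x5} W24={x1,x4} W34={x1,x2}
  W123={x5} W124={x4} W134={x2} W234={x1}
C dims 4,6,4; δ0: rk_F2 3; δ1: rk_F2 3
Ȟ^0: (4−3)−0=1 ⇒ Z/2
Ȟ^1: (6−3)−3=0 ⇒ 0
Ȟ^2: (4−0)−3=1 ⇒ Z/2

Ȟ^0 = Z/2,  Ȟ^1 = 0,  Ȟ^2 = Z/2


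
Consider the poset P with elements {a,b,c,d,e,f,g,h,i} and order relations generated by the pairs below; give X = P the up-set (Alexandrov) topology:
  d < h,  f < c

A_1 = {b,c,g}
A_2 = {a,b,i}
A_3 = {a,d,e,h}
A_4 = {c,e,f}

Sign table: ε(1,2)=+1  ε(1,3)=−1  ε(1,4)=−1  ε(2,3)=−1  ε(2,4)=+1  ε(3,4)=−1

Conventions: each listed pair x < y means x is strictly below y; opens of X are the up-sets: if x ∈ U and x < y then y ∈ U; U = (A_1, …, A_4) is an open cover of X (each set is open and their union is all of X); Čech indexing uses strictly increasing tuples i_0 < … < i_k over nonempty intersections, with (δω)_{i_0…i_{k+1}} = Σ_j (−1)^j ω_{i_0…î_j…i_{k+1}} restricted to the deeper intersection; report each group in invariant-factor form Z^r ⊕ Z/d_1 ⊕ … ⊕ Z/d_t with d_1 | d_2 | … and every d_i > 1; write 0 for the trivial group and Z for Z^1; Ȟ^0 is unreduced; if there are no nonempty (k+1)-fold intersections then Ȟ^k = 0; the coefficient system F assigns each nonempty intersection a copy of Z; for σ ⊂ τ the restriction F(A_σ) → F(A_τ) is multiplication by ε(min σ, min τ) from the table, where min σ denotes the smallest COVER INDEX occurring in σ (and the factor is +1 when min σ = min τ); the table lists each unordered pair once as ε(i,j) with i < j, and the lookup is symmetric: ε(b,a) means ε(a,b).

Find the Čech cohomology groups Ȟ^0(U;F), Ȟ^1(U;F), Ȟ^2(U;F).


intersection data:
  A12={b} A14={c} A23={a} A34={e}
C dims 4,4; δ0: rk 4, SNF 1^3·2
Ȟ^0 = (4 − 4) − 0 = 0, so Ȟ^0 ≅ 0
Ȟ^1 = (4 − 0) − 4 = 0 plus torsion [2], so Ȟ^1 ≅ Z/2
Ȟ^2 = (0 − 0) − 0 = 0, so Ȟ^2 ≅ 0

Ȟ^0 = 0, Ȟ^1 = Z/2, Ȟ^2 = 0


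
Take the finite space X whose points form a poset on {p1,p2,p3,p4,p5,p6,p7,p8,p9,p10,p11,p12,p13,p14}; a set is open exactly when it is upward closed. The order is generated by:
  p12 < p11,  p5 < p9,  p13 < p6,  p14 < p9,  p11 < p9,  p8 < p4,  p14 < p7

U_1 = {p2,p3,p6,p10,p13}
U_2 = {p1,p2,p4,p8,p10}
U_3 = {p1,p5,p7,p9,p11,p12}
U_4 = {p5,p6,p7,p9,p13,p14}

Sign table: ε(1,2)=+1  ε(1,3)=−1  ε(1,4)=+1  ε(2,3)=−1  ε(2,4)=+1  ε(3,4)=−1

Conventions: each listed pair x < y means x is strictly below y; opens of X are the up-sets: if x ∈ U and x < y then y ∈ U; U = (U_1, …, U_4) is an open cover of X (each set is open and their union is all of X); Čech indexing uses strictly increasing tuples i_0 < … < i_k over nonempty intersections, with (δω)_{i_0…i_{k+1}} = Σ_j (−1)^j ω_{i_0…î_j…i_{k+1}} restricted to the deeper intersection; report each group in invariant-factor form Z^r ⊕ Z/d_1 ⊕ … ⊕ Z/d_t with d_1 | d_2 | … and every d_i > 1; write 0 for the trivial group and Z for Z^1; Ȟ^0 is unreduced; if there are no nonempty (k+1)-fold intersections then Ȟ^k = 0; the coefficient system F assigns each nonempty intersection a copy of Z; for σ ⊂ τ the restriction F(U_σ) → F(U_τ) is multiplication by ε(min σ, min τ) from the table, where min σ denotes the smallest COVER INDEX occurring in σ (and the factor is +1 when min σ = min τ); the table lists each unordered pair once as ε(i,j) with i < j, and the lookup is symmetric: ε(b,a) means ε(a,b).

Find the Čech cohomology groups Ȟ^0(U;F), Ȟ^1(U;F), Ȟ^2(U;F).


nonempty intersections:
  U12={p2,p10} U14={p6,p13} U23={p1} U34={p5,p7,p9}
C dims 4,4; δ0: rk 3, SNF 1^3
Ȟ^0: (4−3)−0=1 ⇒ Z
Ȟ^1: (4−0)−3=1 ⇒ Z
Ȟ^2: (0−0)−0=0 ⇒ 0

Ȟ^0 = Z,  Ȟ^1 = Z,  Ȟ^2 = 0


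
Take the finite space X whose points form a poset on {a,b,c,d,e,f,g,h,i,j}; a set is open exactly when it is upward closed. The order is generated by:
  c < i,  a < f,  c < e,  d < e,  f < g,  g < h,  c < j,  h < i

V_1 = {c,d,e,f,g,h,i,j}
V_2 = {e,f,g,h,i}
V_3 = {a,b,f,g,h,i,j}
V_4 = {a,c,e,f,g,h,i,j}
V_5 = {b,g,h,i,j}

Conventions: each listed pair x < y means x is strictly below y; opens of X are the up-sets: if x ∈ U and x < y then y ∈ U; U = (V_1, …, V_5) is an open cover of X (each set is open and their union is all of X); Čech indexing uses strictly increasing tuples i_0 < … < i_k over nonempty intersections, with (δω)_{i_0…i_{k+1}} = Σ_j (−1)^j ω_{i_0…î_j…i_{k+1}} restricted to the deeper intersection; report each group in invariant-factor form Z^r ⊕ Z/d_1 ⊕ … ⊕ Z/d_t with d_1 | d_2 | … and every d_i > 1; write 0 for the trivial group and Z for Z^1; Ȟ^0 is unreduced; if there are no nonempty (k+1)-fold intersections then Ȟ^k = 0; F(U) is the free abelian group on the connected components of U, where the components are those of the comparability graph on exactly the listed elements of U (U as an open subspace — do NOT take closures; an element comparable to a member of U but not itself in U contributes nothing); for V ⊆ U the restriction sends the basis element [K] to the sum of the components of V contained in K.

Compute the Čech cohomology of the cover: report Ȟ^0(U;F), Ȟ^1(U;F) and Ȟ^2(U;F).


Ȟ^0 ≅ Z^2, Ȟ^1 ≅ 0, Ȟ^2 ≅ 0

nonempty overlaps:
  V12={e,f,g,h,i} V13={f,g,h,i,j} V14={c,e,f,g,h,i,j} V15={g,h,i,j} V23={f,g,h,i} V24={e,f,g,h,i} V25={g,h,i} V34={a,f,g,h,i,j} V35={b,g,h,i,j} V45={g,h,i,j}
  V123={f,g,h,i} V124={e,f,g,h,i} V125={g,h,i} V134={f,g,h,i,j} V135={g,h,i,j} V145={g,h,i,j} V234={f,g,h,i} V235={g,h,i} V245={g,h,i} V345={g,h,i,j}
  V1234={f,g,h,i} V1235={g,h,i} V1245={g,h,i} V1345={g,h,i,j} V2345={g,h,i}
  V12345={g,h,i}
components per intersection:
  V1: {c,d,e,f,g,h,i,j}
  V2: {e} {f,g,h,i}
  V3: {a,f,g,h,i} {b} {j}
  V4: {a,c,e,f,g,h,i,j}
  V5: {b} {g,h,i} {j}
  V12: {e} {f,g,h,i}
  V13: {f,g,h,i} {j}
  V14: {c,e,f,g,h,i,j}
  V15: {g,h,i} {j}
  V23: {f,g,h,i}
  V24: {e} {f,g,h,i}
  V25: {g,h,i}
  V34: {a,f,g,h,i} {j}
  V35: {b} {g,h,i} {j}
  V45: {g,h,i} {j}
  V123: {f,g,h,i}
  V124: {e} {f,g,h,i}
  V125: {g,h,i}
  V134: {f,g,h,i} {j}
  V135: {g,h,i} {j}
  V145: {g,h,i} {j}
  V234: {f,g,h,i}
  V235: {g,h,i}
  V245: {g,h,i}
  V345: {g,h,i} {j}
  V1234: {f,g,h,i}
  V1235: {g,h,i}
  V1245: {g,h,i}
  V1345: {g,h,i} {j}
  V2345: {g,h,i}
  V12345: {g,h,i}
C dims 10,18,15,6; δ0: rk 8, SNF 1^8; δ1: rk 10, SNF 1^10; δ2: rk 5, SNF 1^5
degree 0: 10−8−0 = 2 → Ȟ^0 ≅ Z^2
degree 1: 18−10−8 = 0 → Ȟ^1 ≅ 0
degree 2: 15−5−10 = 0 → Ȟ^2 ≅ 0


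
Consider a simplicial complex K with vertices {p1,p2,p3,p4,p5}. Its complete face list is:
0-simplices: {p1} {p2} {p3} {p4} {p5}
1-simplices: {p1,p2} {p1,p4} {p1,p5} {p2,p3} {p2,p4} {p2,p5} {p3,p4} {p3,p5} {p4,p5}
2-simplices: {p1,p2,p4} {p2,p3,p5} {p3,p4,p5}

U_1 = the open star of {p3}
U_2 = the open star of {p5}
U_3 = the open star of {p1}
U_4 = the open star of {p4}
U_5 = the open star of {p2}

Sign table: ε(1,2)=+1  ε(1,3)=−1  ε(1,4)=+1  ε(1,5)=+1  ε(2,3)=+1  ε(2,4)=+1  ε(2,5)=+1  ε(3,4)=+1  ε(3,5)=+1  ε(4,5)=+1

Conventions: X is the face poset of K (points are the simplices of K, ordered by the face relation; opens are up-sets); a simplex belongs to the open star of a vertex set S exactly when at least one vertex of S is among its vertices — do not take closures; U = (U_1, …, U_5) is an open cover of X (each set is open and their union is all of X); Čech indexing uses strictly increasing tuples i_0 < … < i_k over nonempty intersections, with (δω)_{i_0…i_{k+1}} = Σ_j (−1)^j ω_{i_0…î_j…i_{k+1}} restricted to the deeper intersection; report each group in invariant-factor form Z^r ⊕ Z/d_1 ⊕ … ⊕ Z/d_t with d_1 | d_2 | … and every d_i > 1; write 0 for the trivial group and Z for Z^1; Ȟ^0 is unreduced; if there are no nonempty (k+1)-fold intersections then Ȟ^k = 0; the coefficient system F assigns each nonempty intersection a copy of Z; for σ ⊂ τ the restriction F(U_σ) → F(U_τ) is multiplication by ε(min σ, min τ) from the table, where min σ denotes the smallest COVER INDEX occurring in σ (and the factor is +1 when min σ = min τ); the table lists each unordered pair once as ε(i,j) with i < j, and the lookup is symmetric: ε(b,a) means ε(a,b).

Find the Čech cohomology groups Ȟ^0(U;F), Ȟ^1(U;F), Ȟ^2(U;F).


Ȟ^0 = Z, Ȟ^1 = Z^2, Ȟ^2 = 0

nonempty overlaps:
  U1={{p3},{p2,p3},{p3,p4},{p3,p5},{p2,p3,p5},{p3,p4,p5}} U2={{p5},{p1,p5},{p2,p5},{p3,p5},{p4,p5},{p2,p3,p5},{p3,p4,p5}} U3={{p1},{p1,p2},{p1,p4},{p1,p5},{p1,p2,p4}} U4={{p4},{p1,p4},{p2,p4},{p3,p4},{p4,p5},{p1,p2,p4},{p3,p4,p5}} U5={{p2},{p1,p2},{p2,p3},{p2,p4},{p2,p5},{p1,p2,p4},{p2,p3,p5}}
  U12={{p3,p5},{p2,p3,p5},{p3,p4,p5}} U14={{p3,p4},{p3,p4,p5}} U15={{p2,p3},{p2,p3,p5}} U23={{p1,p5}} U24={{p4,p5},{p3,p4,p5}} U25={{p2,p5},{p2,p3,p5}} U34={{p1,p4},{p1,p2,p4}} U35={{p1,p2},{p1,p2,p4}} U45={{p2,p4},{p1,p2,p4}}
  U124={{p3,p4,p5}} U125={{p2,p3,p5}} U345={{p1,p2,p4}}
C dims 5,9,3; δ0: rk 4, SNF 1^4; δ1: rk 3, SNF 1^3
degree 0: 5−4−0 = 1 → Ȟ^0 ≅ Z
degree 1: 9−3−4 = 2 → Ȟ^1 ≅ Z^2
degree 2: 3−0−3 = 0 → Ȟ^2 ≅ 0


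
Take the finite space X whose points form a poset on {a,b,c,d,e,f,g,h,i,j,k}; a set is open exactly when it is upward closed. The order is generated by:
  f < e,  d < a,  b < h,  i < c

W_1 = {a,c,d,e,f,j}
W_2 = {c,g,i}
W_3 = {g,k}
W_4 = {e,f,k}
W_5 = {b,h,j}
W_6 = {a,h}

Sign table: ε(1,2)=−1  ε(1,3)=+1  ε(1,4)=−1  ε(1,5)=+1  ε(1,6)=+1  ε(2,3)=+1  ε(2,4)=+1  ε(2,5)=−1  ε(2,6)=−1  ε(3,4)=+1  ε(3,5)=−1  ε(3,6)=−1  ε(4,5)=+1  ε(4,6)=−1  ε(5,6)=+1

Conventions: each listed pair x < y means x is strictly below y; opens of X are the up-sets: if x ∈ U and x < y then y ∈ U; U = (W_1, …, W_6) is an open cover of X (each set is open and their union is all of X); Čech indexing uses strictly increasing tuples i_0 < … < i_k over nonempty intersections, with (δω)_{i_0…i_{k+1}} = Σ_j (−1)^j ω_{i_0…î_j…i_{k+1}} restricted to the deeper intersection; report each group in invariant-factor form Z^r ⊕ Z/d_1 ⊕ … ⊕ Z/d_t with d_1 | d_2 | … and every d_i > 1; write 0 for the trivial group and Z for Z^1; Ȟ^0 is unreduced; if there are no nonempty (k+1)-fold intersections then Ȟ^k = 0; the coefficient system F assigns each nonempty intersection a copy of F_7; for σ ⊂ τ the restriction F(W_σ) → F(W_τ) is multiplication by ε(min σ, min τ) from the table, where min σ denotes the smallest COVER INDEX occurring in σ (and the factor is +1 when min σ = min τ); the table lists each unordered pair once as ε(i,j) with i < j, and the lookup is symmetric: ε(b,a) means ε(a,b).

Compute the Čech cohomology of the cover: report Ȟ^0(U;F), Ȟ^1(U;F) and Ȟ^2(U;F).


nonempty intersections:
  W12={c} W14={e,f} W15={j} W16={a} W23={g} W34={k} W56={h}
C dims 6,7; δ0: rk_F7 5
Ȟ^0: (6−5)−0=1 ⇒ Z/7
Ȟ^1: (7−0)−5=2 ⇒ Z/7 ⊕ Z/7
Ȟ^2: (0−0)−0=0 ⇒ 0

Ȟ^0 ≅ Z/7,  Ȟ^1 ≅ Z/7 ⊕ Z/7,  Ȟ^2 ≅ 0


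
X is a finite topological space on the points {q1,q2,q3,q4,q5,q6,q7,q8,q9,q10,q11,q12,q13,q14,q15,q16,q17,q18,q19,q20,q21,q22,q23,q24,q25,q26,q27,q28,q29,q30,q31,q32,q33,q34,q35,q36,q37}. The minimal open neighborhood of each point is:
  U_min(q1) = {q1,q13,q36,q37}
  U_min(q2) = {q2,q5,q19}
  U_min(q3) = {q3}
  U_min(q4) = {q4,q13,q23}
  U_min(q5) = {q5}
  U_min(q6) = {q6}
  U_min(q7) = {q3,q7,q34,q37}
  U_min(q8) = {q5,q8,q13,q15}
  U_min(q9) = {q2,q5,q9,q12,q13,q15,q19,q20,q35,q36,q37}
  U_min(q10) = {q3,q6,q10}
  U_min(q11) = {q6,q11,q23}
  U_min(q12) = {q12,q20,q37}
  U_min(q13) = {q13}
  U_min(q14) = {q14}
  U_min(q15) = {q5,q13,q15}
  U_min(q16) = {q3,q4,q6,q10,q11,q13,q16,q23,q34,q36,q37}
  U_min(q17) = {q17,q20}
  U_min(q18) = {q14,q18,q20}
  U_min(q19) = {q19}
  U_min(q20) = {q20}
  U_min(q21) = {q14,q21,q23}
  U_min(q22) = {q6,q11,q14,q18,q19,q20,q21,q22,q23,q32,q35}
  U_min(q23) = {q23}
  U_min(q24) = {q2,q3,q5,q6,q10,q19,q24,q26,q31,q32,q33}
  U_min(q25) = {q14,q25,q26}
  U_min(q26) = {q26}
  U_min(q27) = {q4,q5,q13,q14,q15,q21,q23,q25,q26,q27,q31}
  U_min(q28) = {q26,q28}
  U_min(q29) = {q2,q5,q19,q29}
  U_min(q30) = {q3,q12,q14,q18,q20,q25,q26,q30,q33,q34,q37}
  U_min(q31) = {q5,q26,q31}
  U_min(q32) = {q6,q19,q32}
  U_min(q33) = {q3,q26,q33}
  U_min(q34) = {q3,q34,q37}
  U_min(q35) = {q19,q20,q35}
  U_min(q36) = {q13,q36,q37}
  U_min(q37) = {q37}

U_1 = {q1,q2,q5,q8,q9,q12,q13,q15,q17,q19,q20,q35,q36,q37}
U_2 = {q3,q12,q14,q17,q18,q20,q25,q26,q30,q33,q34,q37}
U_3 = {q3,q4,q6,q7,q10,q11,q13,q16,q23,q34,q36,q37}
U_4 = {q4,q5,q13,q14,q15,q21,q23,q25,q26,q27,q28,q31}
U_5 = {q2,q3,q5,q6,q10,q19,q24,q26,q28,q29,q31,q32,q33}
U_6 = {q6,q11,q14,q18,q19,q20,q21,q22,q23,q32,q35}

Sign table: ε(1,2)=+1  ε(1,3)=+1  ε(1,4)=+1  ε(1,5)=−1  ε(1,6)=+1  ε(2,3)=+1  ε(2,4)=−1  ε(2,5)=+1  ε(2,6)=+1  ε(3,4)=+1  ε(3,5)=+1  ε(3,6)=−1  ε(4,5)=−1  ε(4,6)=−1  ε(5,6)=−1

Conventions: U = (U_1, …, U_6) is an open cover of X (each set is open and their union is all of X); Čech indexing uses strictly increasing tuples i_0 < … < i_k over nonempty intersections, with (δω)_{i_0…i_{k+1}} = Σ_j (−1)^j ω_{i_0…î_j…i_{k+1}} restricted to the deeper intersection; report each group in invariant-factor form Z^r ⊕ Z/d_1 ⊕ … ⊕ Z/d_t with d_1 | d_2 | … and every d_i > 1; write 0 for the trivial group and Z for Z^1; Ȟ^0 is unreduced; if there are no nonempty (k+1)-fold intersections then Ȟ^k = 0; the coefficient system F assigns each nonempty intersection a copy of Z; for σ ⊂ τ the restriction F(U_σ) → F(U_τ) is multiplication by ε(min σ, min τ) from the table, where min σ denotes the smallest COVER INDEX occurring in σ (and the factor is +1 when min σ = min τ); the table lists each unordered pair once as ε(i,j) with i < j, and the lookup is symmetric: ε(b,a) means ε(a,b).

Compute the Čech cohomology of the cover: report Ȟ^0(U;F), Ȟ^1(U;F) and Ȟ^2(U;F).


Ȟ^0 = 0, Ȟ^1 = Z/2 and Ȟ^2 = Z

nonempty overlaps:
  U12={q12,q17,q20,q37} U13={q13,q36,q37} U14={q5,q13,q15} U15={q2,q5,q19} U16={q19,q20,q35} U23={q3,q34,q37} U24={q14,q25,q26} U25={q3,q26,q33} U26={q14,q18,q20} U34={q4,q13,q23} U35={q3,q6,q10} U36={q6,q11,q23} U45={q5,q26,q28,q31} U46={q14,q21,q23} U56={q6,q19,q32}
  U123={q37} U126={q20} U134={q13} U145={q5} U156={q19} U235={q3} U245={q26} U246={q14} U346={q23} U356={q6}
C dims 6,15,10; δ0: rk 6, SNF 1^5·2; δ1: rk 9, SNF 1^9
degree 0: 6−6−0 = 0 → Ȟ^0 ≅ 0
degree 1: 15−9−6 = 0 plus torsion [2] → Ȟ^1 ≅ Z/2
degree 2: 10−0−9 = 1 → Ȟ^2 ≅ Z


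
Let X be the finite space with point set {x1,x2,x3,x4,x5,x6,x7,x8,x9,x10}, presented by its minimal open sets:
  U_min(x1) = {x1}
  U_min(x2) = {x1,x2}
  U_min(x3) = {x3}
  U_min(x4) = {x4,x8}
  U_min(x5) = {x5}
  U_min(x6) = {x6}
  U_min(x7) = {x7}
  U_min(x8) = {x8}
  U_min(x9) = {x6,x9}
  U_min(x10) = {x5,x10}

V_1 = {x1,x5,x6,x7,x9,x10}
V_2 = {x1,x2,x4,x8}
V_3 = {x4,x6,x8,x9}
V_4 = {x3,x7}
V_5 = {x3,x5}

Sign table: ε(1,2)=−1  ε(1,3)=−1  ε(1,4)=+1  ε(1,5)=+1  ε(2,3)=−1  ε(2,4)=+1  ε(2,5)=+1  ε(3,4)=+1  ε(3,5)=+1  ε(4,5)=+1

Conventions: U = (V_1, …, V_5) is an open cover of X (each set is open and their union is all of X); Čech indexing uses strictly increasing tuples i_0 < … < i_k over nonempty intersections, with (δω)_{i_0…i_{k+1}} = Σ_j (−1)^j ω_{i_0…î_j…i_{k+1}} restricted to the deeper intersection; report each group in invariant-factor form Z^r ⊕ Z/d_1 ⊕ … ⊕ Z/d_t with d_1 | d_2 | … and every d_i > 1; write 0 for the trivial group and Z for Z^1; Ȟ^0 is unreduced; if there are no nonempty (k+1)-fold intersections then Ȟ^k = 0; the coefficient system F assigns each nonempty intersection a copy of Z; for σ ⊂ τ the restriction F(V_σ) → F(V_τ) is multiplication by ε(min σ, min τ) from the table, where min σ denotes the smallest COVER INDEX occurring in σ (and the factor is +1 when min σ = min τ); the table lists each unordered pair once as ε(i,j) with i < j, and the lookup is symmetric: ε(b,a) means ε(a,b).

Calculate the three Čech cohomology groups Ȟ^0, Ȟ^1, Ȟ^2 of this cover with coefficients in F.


nonempty intersections:
  V12={x1} V13={x6,x9} V14={x7} V15={x5} V23={x4,x8} V45={x3}
C dims 5,6; δ0: rk 5, SNF 1^4·2
Ȟ^0: (5−5)−0=0 ⇒ 0
Ȟ^1: (6−0)−5=1 plus torsion [2] ⇒ Z ⊕ Z/2
Ȟ^2: (0−0)−0=0 ⇒ 0

Ȟ^0(U;F) ≅ 0, Ȟ^1(U;F) ≅ Z ⊕ Z/2 and Ȟ^2(U;F) ≅ 0
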